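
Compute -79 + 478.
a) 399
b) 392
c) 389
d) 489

-79 + 478 = 399
a) 399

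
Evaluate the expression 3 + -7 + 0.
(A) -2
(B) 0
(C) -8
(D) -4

First: 3 + -7 = -4
Then: -4 + 0 = -4
D) -4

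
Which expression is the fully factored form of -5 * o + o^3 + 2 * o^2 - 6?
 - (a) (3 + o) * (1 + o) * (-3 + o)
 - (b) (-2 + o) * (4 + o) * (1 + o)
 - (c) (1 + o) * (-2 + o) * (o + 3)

We need to factor -5 * o + o^3 + 2 * o^2 - 6.
The factored form is (1 + o) * (-2 + o) * (o + 3).
c) (1 + o) * (-2 + o) * (o + 3)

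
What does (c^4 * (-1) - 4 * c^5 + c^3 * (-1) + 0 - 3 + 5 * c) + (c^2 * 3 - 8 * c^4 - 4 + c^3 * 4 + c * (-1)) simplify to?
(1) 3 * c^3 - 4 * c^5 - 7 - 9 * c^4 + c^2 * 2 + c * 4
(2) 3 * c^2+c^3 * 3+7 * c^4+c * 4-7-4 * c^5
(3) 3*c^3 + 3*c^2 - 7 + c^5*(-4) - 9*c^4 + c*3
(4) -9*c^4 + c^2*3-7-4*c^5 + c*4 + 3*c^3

Adding the polynomials and combining like terms:
(c^4*(-1) - 4*c^5 + c^3*(-1) + 0 - 3 + 5*c) + (c^2*3 - 8*c^4 - 4 + c^3*4 + c*(-1))
= -9*c^4 + c^2*3-7-4*c^5 + c*4 + 3*c^3
4) -9*c^4 + c^2*3-7-4*c^5 + c*4 + 3*c^3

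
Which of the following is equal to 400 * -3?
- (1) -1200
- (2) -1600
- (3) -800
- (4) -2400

400 * -3 = -1200
1) -1200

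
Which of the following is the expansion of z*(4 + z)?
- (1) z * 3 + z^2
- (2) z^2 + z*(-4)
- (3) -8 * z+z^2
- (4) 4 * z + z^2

Expanding z*(4 + z):
= 4 * z + z^2
4) 4 * z + z^2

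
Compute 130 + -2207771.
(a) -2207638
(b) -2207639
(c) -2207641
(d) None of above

130 + -2207771 = -2207641
c) -2207641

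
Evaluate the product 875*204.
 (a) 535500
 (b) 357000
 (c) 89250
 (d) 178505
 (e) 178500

875 * 204 = 178500
e) 178500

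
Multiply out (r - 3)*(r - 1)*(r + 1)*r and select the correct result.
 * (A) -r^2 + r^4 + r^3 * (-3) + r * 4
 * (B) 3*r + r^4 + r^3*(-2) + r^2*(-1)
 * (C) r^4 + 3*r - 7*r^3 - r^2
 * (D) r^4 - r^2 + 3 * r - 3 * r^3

Expanding (r - 3)*(r - 1)*(r + 1)*r:
= r^4 - r^2 + 3 * r - 3 * r^3
D) r^4 - r^2 + 3 * r - 3 * r^3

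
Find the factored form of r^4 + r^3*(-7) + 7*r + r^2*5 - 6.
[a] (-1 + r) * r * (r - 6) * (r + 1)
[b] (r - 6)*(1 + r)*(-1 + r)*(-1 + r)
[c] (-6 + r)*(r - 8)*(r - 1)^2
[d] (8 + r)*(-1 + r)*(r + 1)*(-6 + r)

We need to factor r^4 + r^3*(-7) + 7*r + r^2*5 - 6.
The factored form is (r - 6)*(1 + r)*(-1 + r)*(-1 + r).
b) (r - 6)*(1 + r)*(-1 + r)*(-1 + r)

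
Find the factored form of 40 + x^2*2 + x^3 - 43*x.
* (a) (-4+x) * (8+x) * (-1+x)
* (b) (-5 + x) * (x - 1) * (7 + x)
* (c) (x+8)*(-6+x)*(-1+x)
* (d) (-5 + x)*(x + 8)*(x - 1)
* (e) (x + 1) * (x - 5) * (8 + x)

We need to factor 40 + x^2*2 + x^3 - 43*x.
The factored form is (-5 + x)*(x + 8)*(x - 1).
d) (-5 + x)*(x + 8)*(x - 1)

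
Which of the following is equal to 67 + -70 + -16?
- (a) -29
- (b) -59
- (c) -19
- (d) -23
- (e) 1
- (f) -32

First: 67 + -70 = -3
Then: -3 + -16 = -19
c) -19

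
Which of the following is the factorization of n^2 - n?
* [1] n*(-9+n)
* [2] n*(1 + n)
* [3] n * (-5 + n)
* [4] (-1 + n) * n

We need to factor n^2 - n.
The factored form is (-1 + n) * n.
4) (-1 + n) * n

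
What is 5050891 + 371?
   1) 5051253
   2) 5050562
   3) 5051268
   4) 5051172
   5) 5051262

5050891 + 371 = 5051262
5) 5051262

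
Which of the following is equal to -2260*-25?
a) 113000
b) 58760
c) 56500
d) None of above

-2260 * -25 = 56500
c) 56500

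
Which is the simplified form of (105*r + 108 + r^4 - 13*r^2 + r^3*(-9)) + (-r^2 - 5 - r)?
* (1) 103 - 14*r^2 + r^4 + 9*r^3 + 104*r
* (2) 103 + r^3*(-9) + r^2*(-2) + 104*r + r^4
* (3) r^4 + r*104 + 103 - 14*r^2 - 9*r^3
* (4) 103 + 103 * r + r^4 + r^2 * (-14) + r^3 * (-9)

Adding the polynomials and combining like terms:
(105*r + 108 + r^4 - 13*r^2 + r^3*(-9)) + (-r^2 - 5 - r)
= r^4 + r*104 + 103 - 14*r^2 - 9*r^3
3) r^4 + r*104 + 103 - 14*r^2 - 9*r^3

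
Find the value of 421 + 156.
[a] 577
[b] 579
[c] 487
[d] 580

421 + 156 = 577
a) 577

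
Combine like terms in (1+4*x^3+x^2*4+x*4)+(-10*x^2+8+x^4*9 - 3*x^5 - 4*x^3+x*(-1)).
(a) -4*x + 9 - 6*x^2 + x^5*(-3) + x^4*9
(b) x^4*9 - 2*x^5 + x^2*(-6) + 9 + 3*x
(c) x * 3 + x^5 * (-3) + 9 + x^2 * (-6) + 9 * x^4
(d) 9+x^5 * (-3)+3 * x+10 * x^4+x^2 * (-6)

Adding the polynomials and combining like terms:
(1 + 4*x^3 + x^2*4 + x*4) + (-10*x^2 + 8 + x^4*9 - 3*x^5 - 4*x^3 + x*(-1))
= x * 3 + x^5 * (-3) + 9 + x^2 * (-6) + 9 * x^4
c) x * 3 + x^5 * (-3) + 9 + x^2 * (-6) + 9 * x^4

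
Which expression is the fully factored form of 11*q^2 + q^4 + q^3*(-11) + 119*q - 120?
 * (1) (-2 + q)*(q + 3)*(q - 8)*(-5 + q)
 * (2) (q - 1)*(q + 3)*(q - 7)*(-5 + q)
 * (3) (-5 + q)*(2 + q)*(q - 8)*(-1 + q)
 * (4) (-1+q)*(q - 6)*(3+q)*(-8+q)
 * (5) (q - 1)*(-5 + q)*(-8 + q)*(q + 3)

We need to factor 11*q^2 + q^4 + q^3*(-11) + 119*q - 120.
The factored form is (q - 1)*(-5 + q)*(-8 + q)*(q + 3).
5) (q - 1)*(-5 + q)*(-8 + q)*(q + 3)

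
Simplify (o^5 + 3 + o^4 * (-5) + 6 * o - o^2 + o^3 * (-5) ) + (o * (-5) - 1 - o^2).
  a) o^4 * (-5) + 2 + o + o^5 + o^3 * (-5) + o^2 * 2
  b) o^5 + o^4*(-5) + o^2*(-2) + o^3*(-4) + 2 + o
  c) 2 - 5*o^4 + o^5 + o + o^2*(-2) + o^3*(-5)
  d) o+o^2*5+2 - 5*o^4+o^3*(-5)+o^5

Adding the polynomials and combining like terms:
(o^5 + 3 + o^4*(-5) + 6*o - o^2 + o^3*(-5)) + (o*(-5) - 1 - o^2)
= 2 - 5*o^4 + o^5 + o + o^2*(-2) + o^3*(-5)
c) 2 - 5*o^4 + o^5 + o + o^2*(-2) + o^3*(-5)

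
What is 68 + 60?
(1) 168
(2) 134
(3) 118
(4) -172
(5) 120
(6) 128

68 + 60 = 128
6) 128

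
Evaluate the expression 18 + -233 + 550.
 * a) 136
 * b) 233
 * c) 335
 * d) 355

First: 18 + -233 = -215
Then: -215 + 550 = 335
c) 335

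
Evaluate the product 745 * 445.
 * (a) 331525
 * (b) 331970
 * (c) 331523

745 * 445 = 331525
a) 331525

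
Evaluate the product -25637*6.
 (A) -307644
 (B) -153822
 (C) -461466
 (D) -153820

-25637 * 6 = -153822
B) -153822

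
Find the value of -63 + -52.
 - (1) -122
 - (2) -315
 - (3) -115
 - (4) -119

-63 + -52 = -115
3) -115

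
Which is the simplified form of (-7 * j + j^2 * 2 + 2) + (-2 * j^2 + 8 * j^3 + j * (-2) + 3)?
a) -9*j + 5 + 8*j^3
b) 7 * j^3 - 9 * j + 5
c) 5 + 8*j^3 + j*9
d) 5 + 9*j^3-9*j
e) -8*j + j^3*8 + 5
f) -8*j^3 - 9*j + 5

Adding the polynomials and combining like terms:
(-7*j + j^2*2 + 2) + (-2*j^2 + 8*j^3 + j*(-2) + 3)
= -9*j + 5 + 8*j^3
a) -9*j + 5 + 8*j^3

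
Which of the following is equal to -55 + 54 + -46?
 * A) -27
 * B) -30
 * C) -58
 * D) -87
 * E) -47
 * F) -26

First: -55 + 54 = -1
Then: -1 + -46 = -47
E) -47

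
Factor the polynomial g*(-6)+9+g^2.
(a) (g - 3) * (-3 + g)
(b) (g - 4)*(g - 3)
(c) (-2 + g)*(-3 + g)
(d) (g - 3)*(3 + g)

We need to factor g*(-6)+9+g^2.
The factored form is (g - 3) * (-3 + g).
a) (g - 3) * (-3 + g)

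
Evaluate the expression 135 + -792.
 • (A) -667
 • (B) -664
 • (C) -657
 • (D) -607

135 + -792 = -657
C) -657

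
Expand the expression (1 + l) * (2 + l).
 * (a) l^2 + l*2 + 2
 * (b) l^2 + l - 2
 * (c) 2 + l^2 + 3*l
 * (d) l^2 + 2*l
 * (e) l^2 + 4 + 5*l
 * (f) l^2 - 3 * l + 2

Expanding (1 + l) * (2 + l):
= 2 + l^2 + 3*l
c) 2 + l^2 + 3*l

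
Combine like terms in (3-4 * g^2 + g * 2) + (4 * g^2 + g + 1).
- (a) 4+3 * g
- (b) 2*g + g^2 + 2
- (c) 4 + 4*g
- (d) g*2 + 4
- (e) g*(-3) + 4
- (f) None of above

Adding the polynomials and combining like terms:
(3 - 4*g^2 + g*2) + (4*g^2 + g + 1)
= 4+3 * g
a) 4+3 * g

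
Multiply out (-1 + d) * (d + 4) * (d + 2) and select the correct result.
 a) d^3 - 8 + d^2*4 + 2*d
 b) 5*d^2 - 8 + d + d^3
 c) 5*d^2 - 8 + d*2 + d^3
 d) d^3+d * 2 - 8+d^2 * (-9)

Expanding (-1 + d) * (d + 4) * (d + 2):
= 5*d^2 - 8 + d*2 + d^3
c) 5*d^2 - 8 + d*2 + d^3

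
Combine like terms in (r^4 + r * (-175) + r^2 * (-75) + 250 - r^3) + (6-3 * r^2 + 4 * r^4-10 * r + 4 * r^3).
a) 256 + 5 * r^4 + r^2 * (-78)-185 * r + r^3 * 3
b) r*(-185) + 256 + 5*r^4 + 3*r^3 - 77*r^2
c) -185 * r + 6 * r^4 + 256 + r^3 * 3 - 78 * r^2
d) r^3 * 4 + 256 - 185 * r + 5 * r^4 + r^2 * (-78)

Adding the polynomials and combining like terms:
(r^4 + r*(-175) + r^2*(-75) + 250 - r^3) + (6 - 3*r^2 + 4*r^4 - 10*r + 4*r^3)
= 256 + 5 * r^4 + r^2 * (-78)-185 * r + r^3 * 3
a) 256 + 5 * r^4 + r^2 * (-78)-185 * r + r^3 * 3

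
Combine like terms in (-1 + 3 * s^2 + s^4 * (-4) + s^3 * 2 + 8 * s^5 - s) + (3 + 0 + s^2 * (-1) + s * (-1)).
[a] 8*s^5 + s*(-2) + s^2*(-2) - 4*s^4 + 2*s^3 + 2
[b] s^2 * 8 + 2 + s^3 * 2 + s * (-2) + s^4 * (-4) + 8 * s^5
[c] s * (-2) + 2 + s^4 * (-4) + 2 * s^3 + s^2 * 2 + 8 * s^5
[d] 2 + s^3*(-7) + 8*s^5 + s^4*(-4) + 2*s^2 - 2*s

Adding the polynomials and combining like terms:
(-1 + 3*s^2 + s^4*(-4) + s^3*2 + 8*s^5 - s) + (3 + 0 + s^2*(-1) + s*(-1))
= s * (-2) + 2 + s^4 * (-4) + 2 * s^3 + s^2 * 2 + 8 * s^5
c) s * (-2) + 2 + s^4 * (-4) + 2 * s^3 + s^2 * 2 + 8 * s^5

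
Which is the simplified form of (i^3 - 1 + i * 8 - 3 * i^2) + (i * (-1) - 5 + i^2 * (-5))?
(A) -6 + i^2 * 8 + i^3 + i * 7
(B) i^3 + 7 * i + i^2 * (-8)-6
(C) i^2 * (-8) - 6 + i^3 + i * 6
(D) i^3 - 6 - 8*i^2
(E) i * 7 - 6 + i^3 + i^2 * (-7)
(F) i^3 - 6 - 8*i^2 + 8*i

Adding the polynomials and combining like terms:
(i^3 - 1 + i*8 - 3*i^2) + (i*(-1) - 5 + i^2*(-5))
= i^3 + 7 * i + i^2 * (-8)-6
B) i^3 + 7 * i + i^2 * (-8)-6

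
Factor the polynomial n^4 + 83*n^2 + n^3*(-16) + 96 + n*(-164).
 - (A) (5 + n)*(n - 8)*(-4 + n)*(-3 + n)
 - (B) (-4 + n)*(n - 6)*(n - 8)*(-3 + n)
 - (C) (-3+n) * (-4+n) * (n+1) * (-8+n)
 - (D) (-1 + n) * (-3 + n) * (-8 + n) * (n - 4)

We need to factor n^4 + 83*n^2 + n^3*(-16) + 96 + n*(-164).
The factored form is (-1 + n) * (-3 + n) * (-8 + n) * (n - 4).
D) (-1 + n) * (-3 + n) * (-8 + n) * (n - 4)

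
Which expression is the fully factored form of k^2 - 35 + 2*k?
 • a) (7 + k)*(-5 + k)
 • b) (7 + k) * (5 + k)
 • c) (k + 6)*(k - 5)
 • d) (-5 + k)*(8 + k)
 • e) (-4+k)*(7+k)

We need to factor k^2 - 35 + 2*k.
The factored form is (7 + k)*(-5 + k).
a) (7 + k)*(-5 + k)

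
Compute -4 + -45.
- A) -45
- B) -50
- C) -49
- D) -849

-4 + -45 = -49
C) -49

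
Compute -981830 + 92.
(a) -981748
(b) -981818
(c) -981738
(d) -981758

-981830 + 92 = -981738
c) -981738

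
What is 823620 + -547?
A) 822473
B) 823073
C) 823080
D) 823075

823620 + -547 = 823073
B) 823073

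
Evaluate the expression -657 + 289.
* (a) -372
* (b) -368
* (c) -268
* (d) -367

-657 + 289 = -368
b) -368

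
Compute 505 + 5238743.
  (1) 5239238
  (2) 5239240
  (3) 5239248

505 + 5238743 = 5239248
3) 5239248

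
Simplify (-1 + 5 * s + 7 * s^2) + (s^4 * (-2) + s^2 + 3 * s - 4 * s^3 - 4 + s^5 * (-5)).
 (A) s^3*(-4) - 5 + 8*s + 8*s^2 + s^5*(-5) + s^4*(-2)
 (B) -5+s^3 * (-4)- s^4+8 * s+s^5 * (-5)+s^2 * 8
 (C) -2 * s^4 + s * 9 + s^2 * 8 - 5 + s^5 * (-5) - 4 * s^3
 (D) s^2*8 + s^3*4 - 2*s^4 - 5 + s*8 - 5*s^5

Adding the polynomials and combining like terms:
(-1 + 5*s + 7*s^2) + (s^4*(-2) + s^2 + 3*s - 4*s^3 - 4 + s^5*(-5))
= s^3*(-4) - 5 + 8*s + 8*s^2 + s^5*(-5) + s^4*(-2)
A) s^3*(-4) - 5 + 8*s + 8*s^2 + s^5*(-5) + s^4*(-2)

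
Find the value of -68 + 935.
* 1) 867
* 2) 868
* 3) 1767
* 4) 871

-68 + 935 = 867
1) 867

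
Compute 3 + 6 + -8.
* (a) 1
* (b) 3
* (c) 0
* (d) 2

First: 3 + 6 = 9
Then: 9 + -8 = 1
a) 1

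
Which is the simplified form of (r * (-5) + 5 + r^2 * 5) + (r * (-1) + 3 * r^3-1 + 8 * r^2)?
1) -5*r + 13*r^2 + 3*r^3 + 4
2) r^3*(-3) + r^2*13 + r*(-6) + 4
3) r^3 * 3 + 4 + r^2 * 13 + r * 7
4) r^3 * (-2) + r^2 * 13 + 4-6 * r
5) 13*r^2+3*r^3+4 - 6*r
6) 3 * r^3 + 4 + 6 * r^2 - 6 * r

Adding the polynomials and combining like terms:
(r*(-5) + 5 + r^2*5) + (r*(-1) + 3*r^3 - 1 + 8*r^2)
= 13*r^2+3*r^3+4 - 6*r
5) 13*r^2+3*r^3+4 - 6*r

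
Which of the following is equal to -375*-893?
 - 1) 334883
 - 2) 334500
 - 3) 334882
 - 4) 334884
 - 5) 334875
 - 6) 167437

-375 * -893 = 334875
5) 334875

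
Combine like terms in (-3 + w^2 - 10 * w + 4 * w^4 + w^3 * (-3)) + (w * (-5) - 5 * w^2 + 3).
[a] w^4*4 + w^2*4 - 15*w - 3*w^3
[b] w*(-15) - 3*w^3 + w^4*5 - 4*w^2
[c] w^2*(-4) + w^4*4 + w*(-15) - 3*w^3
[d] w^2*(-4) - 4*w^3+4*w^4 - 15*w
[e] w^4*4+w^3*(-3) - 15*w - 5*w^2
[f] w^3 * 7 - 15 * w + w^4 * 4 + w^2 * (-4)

Adding the polynomials and combining like terms:
(-3 + w^2 - 10*w + 4*w^4 + w^3*(-3)) + (w*(-5) - 5*w^2 + 3)
= w^2*(-4) + w^4*4 + w*(-15) - 3*w^3
c) w^2*(-4) + w^4*4 + w*(-15) - 3*w^3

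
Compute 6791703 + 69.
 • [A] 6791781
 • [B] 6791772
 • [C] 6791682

6791703 + 69 = 6791772
B) 6791772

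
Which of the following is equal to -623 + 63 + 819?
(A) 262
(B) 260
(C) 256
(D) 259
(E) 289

First: -623 + 63 = -560
Then: -560 + 819 = 259
D) 259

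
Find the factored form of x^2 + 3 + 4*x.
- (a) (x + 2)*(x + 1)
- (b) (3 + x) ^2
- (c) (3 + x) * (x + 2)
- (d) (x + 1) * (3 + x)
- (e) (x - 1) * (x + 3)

We need to factor x^2 + 3 + 4*x.
The factored form is (x + 1) * (3 + x).
d) (x + 1) * (3 + x)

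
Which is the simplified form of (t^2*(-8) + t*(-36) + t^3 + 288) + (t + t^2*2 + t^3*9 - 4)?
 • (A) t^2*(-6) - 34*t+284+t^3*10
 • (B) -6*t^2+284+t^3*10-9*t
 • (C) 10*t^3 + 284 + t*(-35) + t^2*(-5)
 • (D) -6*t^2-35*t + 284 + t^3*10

Adding the polynomials and combining like terms:
(t^2*(-8) + t*(-36) + t^3 + 288) + (t + t^2*2 + t^3*9 - 4)
= -6*t^2-35*t + 284 + t^3*10
D) -6*t^2-35*t + 284 + t^3*10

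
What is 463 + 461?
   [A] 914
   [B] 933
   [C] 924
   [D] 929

463 + 461 = 924
C) 924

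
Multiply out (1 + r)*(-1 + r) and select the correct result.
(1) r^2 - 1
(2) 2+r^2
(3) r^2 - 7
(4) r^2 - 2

Expanding (1 + r)*(-1 + r):
= r^2 - 1
1) r^2 - 1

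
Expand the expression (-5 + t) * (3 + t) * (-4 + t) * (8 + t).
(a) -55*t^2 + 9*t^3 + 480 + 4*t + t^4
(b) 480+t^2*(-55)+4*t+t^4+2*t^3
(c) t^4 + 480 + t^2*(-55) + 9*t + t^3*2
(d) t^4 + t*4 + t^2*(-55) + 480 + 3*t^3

Expanding (-5 + t) * (3 + t) * (-4 + t) * (8 + t):
= 480+t^2*(-55)+4*t+t^4+2*t^3
b) 480+t^2*(-55)+4*t+t^4+2*t^3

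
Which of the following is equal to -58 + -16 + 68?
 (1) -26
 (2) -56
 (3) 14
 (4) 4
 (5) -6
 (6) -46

First: -58 + -16 = -74
Then: -74 + 68 = -6
5) -6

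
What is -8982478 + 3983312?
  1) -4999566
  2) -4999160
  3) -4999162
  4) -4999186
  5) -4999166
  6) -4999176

-8982478 + 3983312 = -4999166
5) -4999166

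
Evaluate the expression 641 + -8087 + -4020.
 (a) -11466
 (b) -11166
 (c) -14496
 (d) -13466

First: 641 + -8087 = -7446
Then: -7446 + -4020 = -11466
a) -11466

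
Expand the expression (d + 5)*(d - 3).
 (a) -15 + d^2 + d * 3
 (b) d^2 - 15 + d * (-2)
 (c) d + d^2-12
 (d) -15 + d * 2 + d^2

Expanding (d + 5)*(d - 3):
= -15 + d * 2 + d^2
d) -15 + d * 2 + d^2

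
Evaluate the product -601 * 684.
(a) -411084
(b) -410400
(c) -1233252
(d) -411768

-601 * 684 = -411084
a) -411084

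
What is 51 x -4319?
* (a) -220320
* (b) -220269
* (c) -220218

51 * -4319 = -220269
b) -220269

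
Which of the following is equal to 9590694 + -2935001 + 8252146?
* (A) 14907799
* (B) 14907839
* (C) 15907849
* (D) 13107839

First: 9590694 + -2935001 = 6655693
Then: 6655693 + 8252146 = 14907839
B) 14907839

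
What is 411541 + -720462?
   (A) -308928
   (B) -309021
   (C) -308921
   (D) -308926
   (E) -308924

411541 + -720462 = -308921
C) -308921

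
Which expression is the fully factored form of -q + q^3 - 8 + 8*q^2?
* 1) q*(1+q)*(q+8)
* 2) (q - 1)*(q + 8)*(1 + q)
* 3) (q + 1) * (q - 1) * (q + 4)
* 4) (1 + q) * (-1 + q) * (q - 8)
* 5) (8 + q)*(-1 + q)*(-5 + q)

We need to factor -q + q^3 - 8 + 8*q^2.
The factored form is (q - 1)*(q + 8)*(1 + q).
2) (q - 1)*(q + 8)*(1 + q)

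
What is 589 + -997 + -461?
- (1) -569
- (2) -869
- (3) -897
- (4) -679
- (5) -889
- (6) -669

First: 589 + -997 = -408
Then: -408 + -461 = -869
2) -869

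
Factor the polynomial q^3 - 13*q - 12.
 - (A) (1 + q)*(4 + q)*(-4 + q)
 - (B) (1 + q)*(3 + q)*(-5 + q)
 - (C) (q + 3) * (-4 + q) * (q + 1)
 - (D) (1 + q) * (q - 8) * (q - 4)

We need to factor q^3 - 13*q - 12.
The factored form is (q + 3) * (-4 + q) * (q + 1).
C) (q + 3) * (-4 + q) * (q + 1)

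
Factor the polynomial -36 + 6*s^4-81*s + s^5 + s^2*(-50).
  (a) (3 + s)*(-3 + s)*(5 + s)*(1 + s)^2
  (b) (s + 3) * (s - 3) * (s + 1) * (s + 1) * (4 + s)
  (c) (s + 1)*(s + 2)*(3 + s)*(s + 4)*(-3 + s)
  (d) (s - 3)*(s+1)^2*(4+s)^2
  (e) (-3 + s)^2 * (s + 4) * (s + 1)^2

We need to factor -36 + 6*s^4-81*s + s^5 + s^2*(-50).
The factored form is (s + 3) * (s - 3) * (s + 1) * (s + 1) * (4 + s).
b) (s + 3) * (s - 3) * (s + 1) * (s + 1) * (4 + s)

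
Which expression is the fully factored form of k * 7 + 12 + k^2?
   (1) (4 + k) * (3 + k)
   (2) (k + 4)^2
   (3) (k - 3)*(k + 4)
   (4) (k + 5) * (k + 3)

We need to factor k * 7 + 12 + k^2.
The factored form is (4 + k) * (3 + k).
1) (4 + k) * (3 + k)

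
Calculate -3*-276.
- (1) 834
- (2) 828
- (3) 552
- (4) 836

-3 * -276 = 828
2) 828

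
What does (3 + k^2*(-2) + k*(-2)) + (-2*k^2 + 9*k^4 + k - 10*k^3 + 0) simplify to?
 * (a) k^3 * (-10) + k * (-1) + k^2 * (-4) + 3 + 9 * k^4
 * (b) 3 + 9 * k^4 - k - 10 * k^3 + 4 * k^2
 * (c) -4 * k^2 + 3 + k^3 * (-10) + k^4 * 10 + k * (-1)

Adding the polynomials and combining like terms:
(3 + k^2*(-2) + k*(-2)) + (-2*k^2 + 9*k^4 + k - 10*k^3 + 0)
= k^3 * (-10) + k * (-1) + k^2 * (-4) + 3 + 9 * k^4
a) k^3 * (-10) + k * (-1) + k^2 * (-4) + 3 + 9 * k^4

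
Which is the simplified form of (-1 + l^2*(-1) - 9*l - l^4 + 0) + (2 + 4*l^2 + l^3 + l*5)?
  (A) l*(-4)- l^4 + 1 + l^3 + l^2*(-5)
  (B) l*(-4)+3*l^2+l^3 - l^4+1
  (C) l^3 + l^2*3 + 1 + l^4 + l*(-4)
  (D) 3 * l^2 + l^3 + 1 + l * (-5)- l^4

Adding the polynomials and combining like terms:
(-1 + l^2*(-1) - 9*l - l^4 + 0) + (2 + 4*l^2 + l^3 + l*5)
= l*(-4)+3*l^2+l^3 - l^4+1
B) l*(-4)+3*l^2+l^3 - l^4+1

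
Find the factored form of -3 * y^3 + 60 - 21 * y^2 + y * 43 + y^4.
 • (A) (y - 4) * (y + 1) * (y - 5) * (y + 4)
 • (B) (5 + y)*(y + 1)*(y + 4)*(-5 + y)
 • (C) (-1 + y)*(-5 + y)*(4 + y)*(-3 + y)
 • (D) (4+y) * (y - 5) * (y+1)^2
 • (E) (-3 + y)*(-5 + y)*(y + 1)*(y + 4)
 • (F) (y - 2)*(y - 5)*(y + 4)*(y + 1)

We need to factor -3 * y^3 + 60 - 21 * y^2 + y * 43 + y^4.
The factored form is (-3 + y)*(-5 + y)*(y + 1)*(y + 4).
E) (-3 + y)*(-5 + y)*(y + 1)*(y + 4)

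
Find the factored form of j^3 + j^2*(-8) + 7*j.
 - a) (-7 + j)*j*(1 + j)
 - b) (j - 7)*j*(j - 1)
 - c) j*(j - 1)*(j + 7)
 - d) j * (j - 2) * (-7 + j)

We need to factor j^3 + j^2*(-8) + 7*j.
The factored form is (j - 7)*j*(j - 1).
b) (j - 7)*j*(j - 1)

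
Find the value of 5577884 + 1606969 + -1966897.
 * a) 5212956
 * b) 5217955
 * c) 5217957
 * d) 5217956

First: 5577884 + 1606969 = 7184853
Then: 7184853 + -1966897 = 5217956
d) 5217956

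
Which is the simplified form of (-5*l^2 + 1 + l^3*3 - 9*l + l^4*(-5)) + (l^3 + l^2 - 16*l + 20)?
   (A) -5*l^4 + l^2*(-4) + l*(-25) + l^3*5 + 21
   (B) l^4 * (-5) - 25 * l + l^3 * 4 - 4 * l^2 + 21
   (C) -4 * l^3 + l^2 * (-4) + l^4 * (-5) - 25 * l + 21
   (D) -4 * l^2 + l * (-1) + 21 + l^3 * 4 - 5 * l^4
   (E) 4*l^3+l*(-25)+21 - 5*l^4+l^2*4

Adding the polynomials and combining like terms:
(-5*l^2 + 1 + l^3*3 - 9*l + l^4*(-5)) + (l^3 + l^2 - 16*l + 20)
= l^4 * (-5) - 25 * l + l^3 * 4 - 4 * l^2 + 21
B) l^4 * (-5) - 25 * l + l^3 * 4 - 4 * l^2 + 21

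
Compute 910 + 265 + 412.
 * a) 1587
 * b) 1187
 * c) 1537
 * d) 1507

First: 910 + 265 = 1175
Then: 1175 + 412 = 1587
a) 1587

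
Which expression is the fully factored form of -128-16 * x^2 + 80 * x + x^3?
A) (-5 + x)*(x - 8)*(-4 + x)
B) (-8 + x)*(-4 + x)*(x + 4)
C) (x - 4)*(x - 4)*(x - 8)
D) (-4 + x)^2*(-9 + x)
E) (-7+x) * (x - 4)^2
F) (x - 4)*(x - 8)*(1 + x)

We need to factor -128-16 * x^2 + 80 * x + x^3.
The factored form is (x - 4)*(x - 4)*(x - 8).
C) (x - 4)*(x - 4)*(x - 8)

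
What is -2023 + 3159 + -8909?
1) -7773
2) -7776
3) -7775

First: -2023 + 3159 = 1136
Then: 1136 + -8909 = -7773
1) -7773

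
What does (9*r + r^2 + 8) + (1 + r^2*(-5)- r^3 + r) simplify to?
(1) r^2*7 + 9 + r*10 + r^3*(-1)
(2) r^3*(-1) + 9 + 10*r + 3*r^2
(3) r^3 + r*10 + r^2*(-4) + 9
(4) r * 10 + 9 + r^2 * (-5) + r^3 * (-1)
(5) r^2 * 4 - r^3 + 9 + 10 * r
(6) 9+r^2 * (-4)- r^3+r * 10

Adding the polynomials and combining like terms:
(9*r + r^2 + 8) + (1 + r^2*(-5) - r^3 + r)
= 9+r^2 * (-4)- r^3+r * 10
6) 9+r^2 * (-4)- r^3+r * 10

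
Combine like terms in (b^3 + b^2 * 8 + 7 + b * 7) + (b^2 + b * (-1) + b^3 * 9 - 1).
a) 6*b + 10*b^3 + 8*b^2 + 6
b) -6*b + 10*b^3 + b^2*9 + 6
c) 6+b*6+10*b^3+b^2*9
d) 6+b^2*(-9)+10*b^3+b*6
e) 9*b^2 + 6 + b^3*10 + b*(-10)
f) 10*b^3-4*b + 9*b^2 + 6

Adding the polynomials and combining like terms:
(b^3 + b^2*8 + 7 + b*7) + (b^2 + b*(-1) + b^3*9 - 1)
= 6+b*6+10*b^3+b^2*9
c) 6+b*6+10*b^3+b^2*9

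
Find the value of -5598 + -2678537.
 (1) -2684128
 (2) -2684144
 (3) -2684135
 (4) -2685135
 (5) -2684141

-5598 + -2678537 = -2684135
3) -2684135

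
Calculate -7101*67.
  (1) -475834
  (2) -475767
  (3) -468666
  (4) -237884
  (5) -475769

-7101 * 67 = -475767
2) -475767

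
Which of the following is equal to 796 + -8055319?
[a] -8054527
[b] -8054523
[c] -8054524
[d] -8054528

796 + -8055319 = -8054523
b) -8054523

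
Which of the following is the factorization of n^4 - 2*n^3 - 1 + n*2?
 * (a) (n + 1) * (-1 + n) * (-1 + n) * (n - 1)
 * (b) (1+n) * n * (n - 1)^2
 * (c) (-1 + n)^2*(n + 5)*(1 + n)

We need to factor n^4 - 2*n^3 - 1 + n*2.
The factored form is (n + 1) * (-1 + n) * (-1 + n) * (n - 1).
a) (n + 1) * (-1 + n) * (-1 + n) * (n - 1)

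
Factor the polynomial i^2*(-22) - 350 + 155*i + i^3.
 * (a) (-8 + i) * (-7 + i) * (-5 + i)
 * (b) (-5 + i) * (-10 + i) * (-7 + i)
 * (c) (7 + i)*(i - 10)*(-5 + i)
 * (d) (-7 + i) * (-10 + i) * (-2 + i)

We need to factor i^2*(-22) - 350 + 155*i + i^3.
The factored form is (-5 + i) * (-10 + i) * (-7 + i).
b) (-5 + i) * (-10 + i) * (-7 + i)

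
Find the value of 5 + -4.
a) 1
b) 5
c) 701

5 + -4 = 1
a) 1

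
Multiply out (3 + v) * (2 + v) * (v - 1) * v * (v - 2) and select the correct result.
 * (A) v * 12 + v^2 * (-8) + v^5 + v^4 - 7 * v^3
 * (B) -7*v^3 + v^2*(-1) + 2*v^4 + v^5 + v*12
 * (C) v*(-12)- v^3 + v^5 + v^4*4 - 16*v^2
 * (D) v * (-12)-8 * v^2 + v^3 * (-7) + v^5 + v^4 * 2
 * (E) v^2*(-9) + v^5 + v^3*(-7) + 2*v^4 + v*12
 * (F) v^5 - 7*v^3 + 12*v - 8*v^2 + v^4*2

Expanding (3 + v) * (2 + v) * (v - 1) * v * (v - 2):
= v^5 - 7*v^3 + 12*v - 8*v^2 + v^4*2
F) v^5 - 7*v^3 + 12*v - 8*v^2 + v^4*2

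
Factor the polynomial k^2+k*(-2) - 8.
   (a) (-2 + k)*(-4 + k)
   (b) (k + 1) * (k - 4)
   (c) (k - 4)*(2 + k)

We need to factor k^2+k*(-2) - 8.
The factored form is (k - 4)*(2 + k).
c) (k - 4)*(2 + k)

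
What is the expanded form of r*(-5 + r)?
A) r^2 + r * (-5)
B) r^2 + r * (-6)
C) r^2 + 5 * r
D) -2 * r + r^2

Expanding r*(-5 + r):
= r^2 + r * (-5)
A) r^2 + r * (-5)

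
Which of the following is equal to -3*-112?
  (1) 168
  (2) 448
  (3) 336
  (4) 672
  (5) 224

-3 * -112 = 336
3) 336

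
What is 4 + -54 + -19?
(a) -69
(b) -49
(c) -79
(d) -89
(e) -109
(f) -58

First: 4 + -54 = -50
Then: -50 + -19 = -69
a) -69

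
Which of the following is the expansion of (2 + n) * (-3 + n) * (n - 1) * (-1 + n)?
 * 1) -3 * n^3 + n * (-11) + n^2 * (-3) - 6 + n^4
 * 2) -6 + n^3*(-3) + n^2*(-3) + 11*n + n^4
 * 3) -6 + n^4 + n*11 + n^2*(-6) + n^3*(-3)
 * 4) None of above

Expanding (2 + n) * (-3 + n) * (n - 1) * (-1 + n):
= -6 + n^3*(-3) + n^2*(-3) + 11*n + n^4
2) -6 + n^3*(-3) + n^2*(-3) + 11*n + n^4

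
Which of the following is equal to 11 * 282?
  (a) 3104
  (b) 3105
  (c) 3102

11 * 282 = 3102
c) 3102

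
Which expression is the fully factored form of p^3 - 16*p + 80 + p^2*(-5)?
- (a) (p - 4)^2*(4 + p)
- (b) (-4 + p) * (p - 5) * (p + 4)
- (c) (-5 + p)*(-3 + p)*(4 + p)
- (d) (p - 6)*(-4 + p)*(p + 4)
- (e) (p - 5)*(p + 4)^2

We need to factor p^3 - 16*p + 80 + p^2*(-5).
The factored form is (-4 + p) * (p - 5) * (p + 4).
b) (-4 + p) * (p - 5) * (p + 4)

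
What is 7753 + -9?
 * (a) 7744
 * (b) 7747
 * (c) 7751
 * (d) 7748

7753 + -9 = 7744
a) 7744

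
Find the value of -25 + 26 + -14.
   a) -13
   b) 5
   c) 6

First: -25 + 26 = 1
Then: 1 + -14 = -13
a) -13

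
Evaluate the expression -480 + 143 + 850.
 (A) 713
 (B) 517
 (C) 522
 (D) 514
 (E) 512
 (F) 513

First: -480 + 143 = -337
Then: -337 + 850 = 513
F) 513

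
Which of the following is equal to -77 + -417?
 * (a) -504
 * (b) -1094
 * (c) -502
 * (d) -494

-77 + -417 = -494
d) -494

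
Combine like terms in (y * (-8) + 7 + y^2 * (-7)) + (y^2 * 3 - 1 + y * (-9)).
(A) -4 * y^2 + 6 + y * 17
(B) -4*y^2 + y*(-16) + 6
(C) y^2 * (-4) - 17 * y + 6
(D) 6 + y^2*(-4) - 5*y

Adding the polynomials and combining like terms:
(y*(-8) + 7 + y^2*(-7)) + (y^2*3 - 1 + y*(-9))
= y^2 * (-4) - 17 * y + 6
C) y^2 * (-4) - 17 * y + 6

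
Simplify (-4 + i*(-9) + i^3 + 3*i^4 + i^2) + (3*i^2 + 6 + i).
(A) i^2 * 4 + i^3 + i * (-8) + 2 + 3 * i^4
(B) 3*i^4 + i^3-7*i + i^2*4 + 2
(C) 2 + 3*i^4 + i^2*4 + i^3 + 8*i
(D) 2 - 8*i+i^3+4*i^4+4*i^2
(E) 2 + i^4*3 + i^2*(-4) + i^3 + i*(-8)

Adding the polynomials and combining like terms:
(-4 + i*(-9) + i^3 + 3*i^4 + i^2) + (3*i^2 + 6 + i)
= i^2 * 4 + i^3 + i * (-8) + 2 + 3 * i^4
A) i^2 * 4 + i^3 + i * (-8) + 2 + 3 * i^4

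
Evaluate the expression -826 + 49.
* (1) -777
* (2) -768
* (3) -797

-826 + 49 = -777
1) -777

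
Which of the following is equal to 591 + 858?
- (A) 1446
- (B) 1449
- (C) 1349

591 + 858 = 1449
B) 1449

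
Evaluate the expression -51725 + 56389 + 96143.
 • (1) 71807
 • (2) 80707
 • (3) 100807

First: -51725 + 56389 = 4664
Then: 4664 + 96143 = 100807
3) 100807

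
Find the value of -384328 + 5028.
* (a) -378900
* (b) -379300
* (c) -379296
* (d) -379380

-384328 + 5028 = -379300
b) -379300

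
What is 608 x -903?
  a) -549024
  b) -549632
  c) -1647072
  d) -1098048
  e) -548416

608 * -903 = -549024
a) -549024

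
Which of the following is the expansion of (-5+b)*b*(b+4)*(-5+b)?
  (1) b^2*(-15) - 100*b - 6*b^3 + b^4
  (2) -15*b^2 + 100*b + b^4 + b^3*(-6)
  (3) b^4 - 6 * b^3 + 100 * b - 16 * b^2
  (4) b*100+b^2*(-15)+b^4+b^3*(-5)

Expanding (-5+b)*b*(b+4)*(-5+b):
= -15*b^2 + 100*b + b^4 + b^3*(-6)
2) -15*b^2 + 100*b + b^4 + b^3*(-6)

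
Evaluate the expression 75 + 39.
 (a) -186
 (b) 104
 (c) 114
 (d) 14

75 + 39 = 114
c) 114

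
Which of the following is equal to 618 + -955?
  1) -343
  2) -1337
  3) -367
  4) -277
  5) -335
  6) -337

618 + -955 = -337
6) -337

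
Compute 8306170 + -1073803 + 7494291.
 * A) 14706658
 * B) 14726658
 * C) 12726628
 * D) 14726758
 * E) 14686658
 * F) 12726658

First: 8306170 + -1073803 = 7232367
Then: 7232367 + 7494291 = 14726658
B) 14726658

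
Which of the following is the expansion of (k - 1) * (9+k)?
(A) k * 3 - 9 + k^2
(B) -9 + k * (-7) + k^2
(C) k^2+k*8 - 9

Expanding (k - 1) * (9+k):
= k^2+k*8 - 9
C) k^2+k*8 - 9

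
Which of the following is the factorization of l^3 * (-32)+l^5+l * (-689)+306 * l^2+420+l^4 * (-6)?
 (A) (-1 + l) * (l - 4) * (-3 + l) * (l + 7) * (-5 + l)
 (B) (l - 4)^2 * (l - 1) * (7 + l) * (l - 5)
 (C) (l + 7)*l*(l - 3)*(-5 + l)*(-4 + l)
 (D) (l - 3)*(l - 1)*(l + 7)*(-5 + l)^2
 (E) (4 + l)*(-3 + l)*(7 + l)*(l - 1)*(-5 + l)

We need to factor l^3 * (-32)+l^5+l * (-689)+306 * l^2+420+l^4 * (-6).
The factored form is (-1 + l) * (l - 4) * (-3 + l) * (l + 7) * (-5 + l).
A) (-1 + l) * (l - 4) * (-3 + l) * (l + 7) * (-5 + l)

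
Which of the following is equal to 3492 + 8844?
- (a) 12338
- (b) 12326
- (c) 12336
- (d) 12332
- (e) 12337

3492 + 8844 = 12336
c) 12336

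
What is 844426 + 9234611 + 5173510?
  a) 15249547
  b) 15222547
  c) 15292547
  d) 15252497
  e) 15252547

First: 844426 + 9234611 = 10079037
Then: 10079037 + 5173510 = 15252547
e) 15252547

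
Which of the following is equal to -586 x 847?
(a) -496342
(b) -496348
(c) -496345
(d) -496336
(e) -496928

-586 * 847 = -496342
a) -496342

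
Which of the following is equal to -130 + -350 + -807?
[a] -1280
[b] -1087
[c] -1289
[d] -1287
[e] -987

First: -130 + -350 = -480
Then: -480 + -807 = -1287
d) -1287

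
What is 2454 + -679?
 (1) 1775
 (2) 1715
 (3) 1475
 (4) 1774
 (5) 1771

2454 + -679 = 1775
1) 1775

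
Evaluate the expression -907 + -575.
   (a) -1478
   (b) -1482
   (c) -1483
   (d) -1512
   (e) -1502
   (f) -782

-907 + -575 = -1482
b) -1482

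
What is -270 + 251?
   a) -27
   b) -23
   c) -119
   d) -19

-270 + 251 = -19
d) -19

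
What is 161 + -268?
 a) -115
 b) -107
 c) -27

161 + -268 = -107
b) -107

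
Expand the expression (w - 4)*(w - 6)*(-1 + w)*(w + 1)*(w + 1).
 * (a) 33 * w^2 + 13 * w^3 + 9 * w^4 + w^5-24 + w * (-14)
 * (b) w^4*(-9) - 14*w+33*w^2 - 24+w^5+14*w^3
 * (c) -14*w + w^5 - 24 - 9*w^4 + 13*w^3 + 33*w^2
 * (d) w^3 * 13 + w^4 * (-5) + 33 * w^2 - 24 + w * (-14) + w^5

Expanding (w - 4)*(w - 6)*(-1 + w)*(w + 1)*(w + 1):
= -14*w + w^5 - 24 - 9*w^4 + 13*w^3 + 33*w^2
c) -14*w + w^5 - 24 - 9*w^4 + 13*w^3 + 33*w^2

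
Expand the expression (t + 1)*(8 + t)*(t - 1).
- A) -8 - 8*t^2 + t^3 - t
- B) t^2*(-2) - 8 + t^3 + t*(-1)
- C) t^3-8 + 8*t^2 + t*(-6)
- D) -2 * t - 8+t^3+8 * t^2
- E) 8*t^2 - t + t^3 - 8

Expanding (t + 1)*(8 + t)*(t - 1):
= 8*t^2 - t + t^3 - 8
E) 8*t^2 - t + t^3 - 8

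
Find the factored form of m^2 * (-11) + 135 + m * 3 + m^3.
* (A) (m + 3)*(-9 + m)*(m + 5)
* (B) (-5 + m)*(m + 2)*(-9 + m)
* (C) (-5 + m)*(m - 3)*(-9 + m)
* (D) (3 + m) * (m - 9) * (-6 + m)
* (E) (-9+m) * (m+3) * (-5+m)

We need to factor m^2 * (-11) + 135 + m * 3 + m^3.
The factored form is (-9+m) * (m+3) * (-5+m).
E) (-9+m) * (m+3) * (-5+m)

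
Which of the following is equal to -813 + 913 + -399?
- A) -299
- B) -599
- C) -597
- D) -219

First: -813 + 913 = 100
Then: 100 + -399 = -299
A) -299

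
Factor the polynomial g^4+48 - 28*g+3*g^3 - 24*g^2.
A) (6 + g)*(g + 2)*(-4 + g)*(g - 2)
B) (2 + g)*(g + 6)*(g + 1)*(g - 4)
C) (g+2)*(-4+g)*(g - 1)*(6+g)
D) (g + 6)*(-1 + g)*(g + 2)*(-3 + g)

We need to factor g^4+48 - 28*g+3*g^3 - 24*g^2.
The factored form is (g+2)*(-4+g)*(g - 1)*(6+g).
C) (g+2)*(-4+g)*(g - 1)*(6+g)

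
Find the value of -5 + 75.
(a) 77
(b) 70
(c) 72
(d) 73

-5 + 75 = 70
b) 70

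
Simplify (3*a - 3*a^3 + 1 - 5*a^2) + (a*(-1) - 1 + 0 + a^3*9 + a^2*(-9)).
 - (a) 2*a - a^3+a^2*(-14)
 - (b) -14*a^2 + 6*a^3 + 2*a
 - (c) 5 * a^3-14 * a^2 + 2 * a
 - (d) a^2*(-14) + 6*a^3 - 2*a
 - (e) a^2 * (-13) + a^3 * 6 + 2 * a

Adding the polynomials and combining like terms:
(3*a - 3*a^3 + 1 - 5*a^2) + (a*(-1) - 1 + 0 + a^3*9 + a^2*(-9))
= -14*a^2 + 6*a^3 + 2*a
b) -14*a^2 + 6*a^3 + 2*a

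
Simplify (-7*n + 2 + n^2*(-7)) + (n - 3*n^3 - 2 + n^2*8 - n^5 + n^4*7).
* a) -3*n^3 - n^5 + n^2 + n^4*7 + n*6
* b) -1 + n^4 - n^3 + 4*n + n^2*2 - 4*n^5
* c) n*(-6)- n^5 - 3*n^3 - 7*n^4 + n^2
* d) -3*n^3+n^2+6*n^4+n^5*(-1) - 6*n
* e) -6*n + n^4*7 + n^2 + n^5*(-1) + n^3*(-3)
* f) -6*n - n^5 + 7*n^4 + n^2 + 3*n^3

Adding the polynomials and combining like terms:
(-7*n + 2 + n^2*(-7)) + (n - 3*n^3 - 2 + n^2*8 - n^5 + n^4*7)
= -6*n + n^4*7 + n^2 + n^5*(-1) + n^3*(-3)
e) -6*n + n^4*7 + n^2 + n^5*(-1) + n^3*(-3)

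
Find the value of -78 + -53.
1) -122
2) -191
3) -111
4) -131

-78 + -53 = -131
4) -131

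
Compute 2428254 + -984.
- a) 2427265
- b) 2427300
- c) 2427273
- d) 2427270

2428254 + -984 = 2427270
d) 2427270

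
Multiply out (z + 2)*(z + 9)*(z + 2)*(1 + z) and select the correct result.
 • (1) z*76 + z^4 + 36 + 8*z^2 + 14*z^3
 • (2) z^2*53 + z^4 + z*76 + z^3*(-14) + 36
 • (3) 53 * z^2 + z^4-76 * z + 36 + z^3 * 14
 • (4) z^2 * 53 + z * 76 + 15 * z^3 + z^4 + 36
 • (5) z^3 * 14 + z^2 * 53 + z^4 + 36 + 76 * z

Expanding (z + 2)*(z + 9)*(z + 2)*(1 + z):
= z^3 * 14 + z^2 * 53 + z^4 + 36 + 76 * z
5) z^3 * 14 + z^2 * 53 + z^4 + 36 + 76 * z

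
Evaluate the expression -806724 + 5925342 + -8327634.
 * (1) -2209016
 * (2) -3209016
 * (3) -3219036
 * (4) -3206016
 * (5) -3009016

First: -806724 + 5925342 = 5118618
Then: 5118618 + -8327634 = -3209016
2) -3209016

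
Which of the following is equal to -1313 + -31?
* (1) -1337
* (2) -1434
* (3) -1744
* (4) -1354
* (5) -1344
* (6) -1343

-1313 + -31 = -1344
5) -1344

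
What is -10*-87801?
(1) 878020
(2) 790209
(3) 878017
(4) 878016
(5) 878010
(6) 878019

-10 * -87801 = 878010
5) 878010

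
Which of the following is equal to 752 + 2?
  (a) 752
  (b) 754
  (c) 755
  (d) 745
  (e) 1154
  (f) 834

752 + 2 = 754
b) 754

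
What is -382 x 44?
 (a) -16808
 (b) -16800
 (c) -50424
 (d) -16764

-382 * 44 = -16808
a) -16808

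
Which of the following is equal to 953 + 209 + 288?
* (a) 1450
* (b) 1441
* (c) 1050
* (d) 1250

First: 953 + 209 = 1162
Then: 1162 + 288 = 1450
a) 1450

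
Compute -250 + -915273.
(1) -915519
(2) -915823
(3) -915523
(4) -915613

-250 + -915273 = -915523
3) -915523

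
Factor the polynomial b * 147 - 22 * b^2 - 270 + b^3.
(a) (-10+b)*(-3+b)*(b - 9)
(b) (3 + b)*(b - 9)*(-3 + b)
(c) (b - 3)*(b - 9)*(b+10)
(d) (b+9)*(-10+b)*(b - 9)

We need to factor b * 147 - 22 * b^2 - 270 + b^3.
The factored form is (-10+b)*(-3+b)*(b - 9).
a) (-10+b)*(-3+b)*(b - 9)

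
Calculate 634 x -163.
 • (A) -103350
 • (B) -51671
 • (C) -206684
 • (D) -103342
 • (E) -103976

634 * -163 = -103342
D) -103342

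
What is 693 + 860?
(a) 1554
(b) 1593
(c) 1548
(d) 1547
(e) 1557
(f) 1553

693 + 860 = 1553
f) 1553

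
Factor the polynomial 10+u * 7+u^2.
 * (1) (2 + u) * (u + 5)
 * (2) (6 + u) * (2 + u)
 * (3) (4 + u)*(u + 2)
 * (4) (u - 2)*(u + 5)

We need to factor 10+u * 7+u^2.
The factored form is (2 + u) * (u + 5).
1) (2 + u) * (u + 5)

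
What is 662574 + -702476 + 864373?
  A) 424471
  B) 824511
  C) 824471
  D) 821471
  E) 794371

First: 662574 + -702476 = -39902
Then: -39902 + 864373 = 824471
C) 824471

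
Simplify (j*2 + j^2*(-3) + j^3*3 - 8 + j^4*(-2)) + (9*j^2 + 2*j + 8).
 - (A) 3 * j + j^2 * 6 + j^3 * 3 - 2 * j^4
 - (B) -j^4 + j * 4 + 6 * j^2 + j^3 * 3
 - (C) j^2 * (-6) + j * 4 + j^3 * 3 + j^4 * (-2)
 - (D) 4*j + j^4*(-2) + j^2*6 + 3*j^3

Adding the polynomials and combining like terms:
(j*2 + j^2*(-3) + j^3*3 - 8 + j^4*(-2)) + (9*j^2 + 2*j + 8)
= 4*j + j^4*(-2) + j^2*6 + 3*j^3
D) 4*j + j^4*(-2) + j^2*6 + 3*j^3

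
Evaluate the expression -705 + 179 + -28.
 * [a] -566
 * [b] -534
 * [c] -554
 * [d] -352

First: -705 + 179 = -526
Then: -526 + -28 = -554
c) -554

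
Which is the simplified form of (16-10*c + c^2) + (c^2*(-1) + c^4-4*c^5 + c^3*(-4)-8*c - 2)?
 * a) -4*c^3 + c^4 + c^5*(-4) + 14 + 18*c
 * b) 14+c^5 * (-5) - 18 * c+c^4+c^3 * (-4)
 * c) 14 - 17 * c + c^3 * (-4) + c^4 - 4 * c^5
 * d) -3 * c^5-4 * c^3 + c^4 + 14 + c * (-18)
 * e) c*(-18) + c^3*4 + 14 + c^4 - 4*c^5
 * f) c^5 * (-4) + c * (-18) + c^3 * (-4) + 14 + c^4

Adding the polynomials and combining like terms:
(16 - 10*c + c^2) + (c^2*(-1) + c^4 - 4*c^5 + c^3*(-4) - 8*c - 2)
= c^5 * (-4) + c * (-18) + c^3 * (-4) + 14 + c^4
f) c^5 * (-4) + c * (-18) + c^3 * (-4) + 14 + c^4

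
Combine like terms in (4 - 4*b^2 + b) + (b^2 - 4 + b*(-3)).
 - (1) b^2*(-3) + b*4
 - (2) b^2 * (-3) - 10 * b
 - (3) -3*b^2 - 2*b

Adding the polynomials and combining like terms:
(4 - 4*b^2 + b) + (b^2 - 4 + b*(-3))
= -3*b^2 - 2*b
3) -3*b^2 - 2*b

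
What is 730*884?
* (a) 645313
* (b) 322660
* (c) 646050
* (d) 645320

730 * 884 = 645320
d) 645320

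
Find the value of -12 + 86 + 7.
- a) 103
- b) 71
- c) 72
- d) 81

First: -12 + 86 = 74
Then: 74 + 7 = 81
d) 81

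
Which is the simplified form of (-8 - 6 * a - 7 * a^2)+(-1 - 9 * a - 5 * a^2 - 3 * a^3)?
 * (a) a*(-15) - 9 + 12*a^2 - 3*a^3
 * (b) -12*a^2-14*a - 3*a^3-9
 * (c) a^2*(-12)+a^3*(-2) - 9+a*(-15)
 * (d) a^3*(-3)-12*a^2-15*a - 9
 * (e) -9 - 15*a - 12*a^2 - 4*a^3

Adding the polynomials and combining like terms:
(-8 - 6*a - 7*a^2) + (-1 - 9*a - 5*a^2 - 3*a^3)
= a^3*(-3)-12*a^2-15*a - 9
d) a^3*(-3)-12*a^2-15*a - 9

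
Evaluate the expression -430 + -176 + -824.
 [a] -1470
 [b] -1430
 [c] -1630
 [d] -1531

First: -430 + -176 = -606
Then: -606 + -824 = -1430
b) -1430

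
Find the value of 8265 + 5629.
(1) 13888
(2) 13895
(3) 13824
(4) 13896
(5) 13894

8265 + 5629 = 13894
5) 13894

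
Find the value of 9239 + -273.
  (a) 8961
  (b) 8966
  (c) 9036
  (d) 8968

9239 + -273 = 8966
b) 8966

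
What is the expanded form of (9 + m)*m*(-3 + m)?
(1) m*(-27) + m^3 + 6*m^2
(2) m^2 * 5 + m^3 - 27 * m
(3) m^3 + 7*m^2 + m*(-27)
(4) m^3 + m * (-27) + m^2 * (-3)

Expanding (9 + m)*m*(-3 + m):
= m*(-27) + m^3 + 6*m^2
1) m*(-27) + m^3 + 6*m^2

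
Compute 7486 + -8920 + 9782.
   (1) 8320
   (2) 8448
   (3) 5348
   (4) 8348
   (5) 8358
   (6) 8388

First: 7486 + -8920 = -1434
Then: -1434 + 9782 = 8348
4) 8348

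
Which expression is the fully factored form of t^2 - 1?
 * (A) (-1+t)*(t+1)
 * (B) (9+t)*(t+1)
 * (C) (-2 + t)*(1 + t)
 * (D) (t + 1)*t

We need to factor t^2 - 1.
The factored form is (-1+t)*(t+1).
A) (-1+t)*(t+1)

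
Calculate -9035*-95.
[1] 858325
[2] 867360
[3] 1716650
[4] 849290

-9035 * -95 = 858325
1) 858325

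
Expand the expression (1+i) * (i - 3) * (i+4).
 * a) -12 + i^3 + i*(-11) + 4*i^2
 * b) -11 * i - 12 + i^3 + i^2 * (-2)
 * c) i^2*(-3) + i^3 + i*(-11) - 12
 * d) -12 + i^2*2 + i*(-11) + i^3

Expanding (1+i) * (i - 3) * (i+4):
= -12 + i^2*2 + i*(-11) + i^3
d) -12 + i^2*2 + i*(-11) + i^3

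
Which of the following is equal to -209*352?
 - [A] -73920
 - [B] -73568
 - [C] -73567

-209 * 352 = -73568
B) -73568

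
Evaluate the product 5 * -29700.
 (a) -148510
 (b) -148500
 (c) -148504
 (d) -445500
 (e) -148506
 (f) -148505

5 * -29700 = -148500
b) -148500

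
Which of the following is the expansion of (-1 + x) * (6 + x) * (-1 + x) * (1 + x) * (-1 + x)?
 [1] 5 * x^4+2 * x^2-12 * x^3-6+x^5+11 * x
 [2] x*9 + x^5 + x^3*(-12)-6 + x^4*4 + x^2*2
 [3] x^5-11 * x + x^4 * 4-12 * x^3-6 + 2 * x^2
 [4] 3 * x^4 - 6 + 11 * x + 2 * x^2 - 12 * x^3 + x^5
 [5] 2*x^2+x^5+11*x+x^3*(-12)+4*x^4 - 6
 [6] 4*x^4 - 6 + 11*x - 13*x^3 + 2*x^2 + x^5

Expanding (-1 + x) * (6 + x) * (-1 + x) * (1 + x) * (-1 + x):
= 2*x^2+x^5+11*x+x^3*(-12)+4*x^4 - 6
5) 2*x^2+x^5+11*x+x^3*(-12)+4*x^4 - 6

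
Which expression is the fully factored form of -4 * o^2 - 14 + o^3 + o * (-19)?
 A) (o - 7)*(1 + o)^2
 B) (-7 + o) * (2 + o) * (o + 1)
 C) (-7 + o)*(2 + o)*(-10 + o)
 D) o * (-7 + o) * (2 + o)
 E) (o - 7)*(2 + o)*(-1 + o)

We need to factor -4 * o^2 - 14 + o^3 + o * (-19).
The factored form is (-7 + o) * (2 + o) * (o + 1).
B) (-7 + o) * (2 + o) * (o + 1)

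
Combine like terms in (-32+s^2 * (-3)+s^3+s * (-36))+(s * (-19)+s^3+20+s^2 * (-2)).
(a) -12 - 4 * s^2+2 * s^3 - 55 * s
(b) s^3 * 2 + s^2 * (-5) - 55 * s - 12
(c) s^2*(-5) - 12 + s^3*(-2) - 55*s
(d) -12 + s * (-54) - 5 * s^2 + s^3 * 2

Adding the polynomials and combining like terms:
(-32 + s^2*(-3) + s^3 + s*(-36)) + (s*(-19) + s^3 + 20 + s^2*(-2))
= s^3 * 2 + s^2 * (-5) - 55 * s - 12
b) s^3 * 2 + s^2 * (-5) - 55 * s - 12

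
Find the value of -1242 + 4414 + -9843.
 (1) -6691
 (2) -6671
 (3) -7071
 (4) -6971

First: -1242 + 4414 = 3172
Then: 3172 + -9843 = -6671
2) -6671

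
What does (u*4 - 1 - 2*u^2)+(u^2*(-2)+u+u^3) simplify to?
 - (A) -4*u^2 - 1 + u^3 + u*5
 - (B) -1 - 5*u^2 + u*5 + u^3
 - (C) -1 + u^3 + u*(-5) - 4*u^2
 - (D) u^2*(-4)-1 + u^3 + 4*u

Adding the polynomials and combining like terms:
(u*4 - 1 - 2*u^2) + (u^2*(-2) + u + u^3)
= -4*u^2 - 1 + u^3 + u*5
A) -4*u^2 - 1 + u^3 + u*5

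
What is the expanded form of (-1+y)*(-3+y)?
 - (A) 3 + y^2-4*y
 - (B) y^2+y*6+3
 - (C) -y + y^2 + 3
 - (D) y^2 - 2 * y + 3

Expanding (-1+y)*(-3+y):
= 3 + y^2-4*y
A) 3 + y^2-4*y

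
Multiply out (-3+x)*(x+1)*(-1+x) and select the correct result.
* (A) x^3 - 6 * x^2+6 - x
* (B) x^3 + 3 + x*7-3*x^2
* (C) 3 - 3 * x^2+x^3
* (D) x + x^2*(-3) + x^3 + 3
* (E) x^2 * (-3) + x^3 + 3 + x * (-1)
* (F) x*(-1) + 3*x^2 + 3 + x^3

Expanding (-3+x)*(x+1)*(-1+x):
= x^2 * (-3) + x^3 + 3 + x * (-1)
E) x^2 * (-3) + x^3 + 3 + x * (-1)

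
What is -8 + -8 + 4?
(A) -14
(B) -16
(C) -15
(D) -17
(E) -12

First: -8 + -8 = -16
Then: -16 + 4 = -12
E) -12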